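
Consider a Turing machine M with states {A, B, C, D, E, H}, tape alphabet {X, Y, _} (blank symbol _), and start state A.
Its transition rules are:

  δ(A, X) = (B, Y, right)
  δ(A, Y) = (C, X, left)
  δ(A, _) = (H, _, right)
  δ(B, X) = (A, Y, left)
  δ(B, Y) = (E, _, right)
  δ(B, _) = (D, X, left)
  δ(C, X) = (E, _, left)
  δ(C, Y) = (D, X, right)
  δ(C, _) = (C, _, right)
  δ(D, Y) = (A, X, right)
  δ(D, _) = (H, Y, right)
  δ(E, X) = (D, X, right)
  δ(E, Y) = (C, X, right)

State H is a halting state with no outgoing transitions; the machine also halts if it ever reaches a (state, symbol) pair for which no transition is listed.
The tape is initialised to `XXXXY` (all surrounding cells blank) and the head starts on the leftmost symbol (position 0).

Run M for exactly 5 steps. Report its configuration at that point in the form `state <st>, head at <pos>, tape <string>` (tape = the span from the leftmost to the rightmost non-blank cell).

state E, head at -1, tape YXXY

state=A head=0 tape=_[X]XXXY   (A,X)→(B,Y,right)
state=B head=1 tape=_Y[X]XXY   (B,X)→(A,Y,left)
state=A head=0 tape=_[Y]YXXY   (A,Y)→(C,X,left)
state=C head=-1 tape=[_]XYXXY   (C,_)→(C,_,right)
state=C head=0 tape=_[X]YXXY   (C,X)→(E,_,left)
state=E head=-1 tape=[_]_YXXY
After 5 steps: state E, head at -1, tape YXXY.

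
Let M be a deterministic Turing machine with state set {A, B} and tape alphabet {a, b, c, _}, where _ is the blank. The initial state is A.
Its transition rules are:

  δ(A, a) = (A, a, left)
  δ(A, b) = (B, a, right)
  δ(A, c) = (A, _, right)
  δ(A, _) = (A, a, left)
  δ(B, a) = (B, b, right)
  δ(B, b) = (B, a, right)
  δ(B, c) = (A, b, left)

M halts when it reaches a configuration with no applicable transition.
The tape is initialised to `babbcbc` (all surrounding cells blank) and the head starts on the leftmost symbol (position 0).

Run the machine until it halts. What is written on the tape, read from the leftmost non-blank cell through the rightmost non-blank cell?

state=A head=0 tape=[b]abbcbc_   (A,b)→(B,a,right)
state=B head=1 tape=a[a]bbcbc_   (B,a)→(B,b,right)
state=B head=2 tape=ab[b]bcbc_   (B,b)→(B,a,right)
state=B head=3 tape=aba[b]cbc_   (B,b)→(B,a,right)
state=B head=4 tape=abaa[c]bc_   (B,c)→(A,b,left)
state=A head=3 tape=aba[a]bbc_   (A,a)→(A,a,left)
state=A head=2 tape=ab[a]abbc_   (A,a)→(A,a,left)
state=A head=1 tape=a[b]aabbc_   (A,b)→(B,a,right)
state=B head=2 tape=aa[a]abbc_   (B,a)→(B,b,right)
state=B head=3 tape=aab[a]bbc_   (B,a)→(B,b,right)
state=B head=4 tape=aabb[b]bc_   (B,b)→(B,a,right)
state=B head=5 tape=aabba[b]c_   (B,b)→(B,a,right)
state=B head=6 tape=aabbaa[c]_   (B,c)→(A,b,left)
state=A head=5 tape=aabba[a]b_   (A,a)→(A,a,left)
state=A head=4 tape=aabb[a]ab_   (A,a)→(A,a,left)
state=A head=3 tape=aab[b]aab_   (A,b)→(B,a,right)
state=B head=4 tape=aaba[a]ab_   (B,a)→(B,b,right)
state=B head=5 tape=aabab[a]b_   (B,a)→(B,b,right)
state=B head=6 tape=aababb[b]_   (B,b)→(B,a,right)
state=B head=7 tape=aababba[_]
The non-blank tape span at halt is aababba.

aababba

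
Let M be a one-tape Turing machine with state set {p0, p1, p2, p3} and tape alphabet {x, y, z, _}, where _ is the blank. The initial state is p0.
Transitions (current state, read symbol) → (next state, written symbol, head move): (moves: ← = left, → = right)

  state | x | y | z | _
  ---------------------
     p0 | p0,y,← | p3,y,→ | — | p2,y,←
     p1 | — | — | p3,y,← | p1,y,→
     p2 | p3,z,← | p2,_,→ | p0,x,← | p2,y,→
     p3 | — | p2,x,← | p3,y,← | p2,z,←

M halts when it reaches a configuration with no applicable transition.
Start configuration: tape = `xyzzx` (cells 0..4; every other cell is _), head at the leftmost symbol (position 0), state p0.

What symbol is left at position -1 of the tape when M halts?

x

p0 | __[x]yzzx   read x → write y, move ←, go to p0
p0 | _[_]yyzzx   read _ → write y, move ←, go to p2
p2 | [_]yyyzzx   read _ → write y, move →, go to p2
p2 | y[y]yyzzx   read y → write _, move →, go to p2
p2 | y_[y]yzzx   read y → write _, move →, go to p2
p2 | y__[y]zzx   read y → write _, move →, go to p2
p2 | y___[z]zx   read z → write x, move ←, go to p0
p0 | y__[_]xzx   read _ → write y, move ←, go to p2
p2 | y_[_]yxzx   read _ → write y, move →, go to p2
p2 | y_y[y]xzx   read y → write _, move →, go to p2
p2 | y_y_[x]zx   read x → write z, move ←, go to p3
p3 | y_y[_]zzx   read _ → write z, move ←, go to p2
p2 | y_[y]zzzx   read y → write _, move →, go to p2
p2 | y__[z]zzx   read z → write x, move ←, go to p0
p0 | y_[_]xzzx   read _ → write y, move ←, go to p2
p2 | y[_]yxzzx   read _ → write y, move →, go to p2
p2 | yy[y]xzzx   read y → write _, move →, go to p2
p2 | yy_[x]zzx   read x → write z, move ←, go to p3
p3 | yy[_]zzzx   read _ → write z, move ←, go to p2
p2 | y[y]zzzzx   read y → write _, move →, go to p2
p2 | y_[z]zzzx   read z → write x, move ←, go to p0
p0 | y[_]xzzzx   read _ → write y, move ←, go to p2
p2 | [y]yxzzzx   read y → write _, move →, go to p2
p2 | _[y]xzzzx   read y → write _, move →, go to p2
p2 | __[x]zzzx   read x → write z, move ←, go to p3
p3 | _[_]zzzzx   read _ → write z, move ←, go to p2
p2 | [_]zzzzzx   read _ → write y, move →, go to p2
p2 | y[z]zzzzx   read z → write x, move ←, go to p0
p0 | [y]xzzzzx   read y → write y, move →, go to p3
p3 | y[x]zzzzx
Cell -1 holds x when M halts.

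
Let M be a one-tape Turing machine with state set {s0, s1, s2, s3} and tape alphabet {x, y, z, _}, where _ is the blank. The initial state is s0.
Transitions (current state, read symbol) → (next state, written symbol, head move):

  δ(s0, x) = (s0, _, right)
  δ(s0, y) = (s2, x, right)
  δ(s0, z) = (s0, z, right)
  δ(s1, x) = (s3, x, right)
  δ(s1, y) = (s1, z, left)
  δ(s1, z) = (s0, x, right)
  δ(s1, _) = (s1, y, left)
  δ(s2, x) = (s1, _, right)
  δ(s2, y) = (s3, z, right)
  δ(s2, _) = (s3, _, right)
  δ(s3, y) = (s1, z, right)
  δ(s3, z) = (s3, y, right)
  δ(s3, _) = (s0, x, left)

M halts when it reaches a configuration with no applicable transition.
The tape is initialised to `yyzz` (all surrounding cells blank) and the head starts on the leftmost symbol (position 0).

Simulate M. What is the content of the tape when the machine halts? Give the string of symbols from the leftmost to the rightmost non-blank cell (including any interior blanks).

xzyxxz

state=s0 head=0 tape=[y]yzz___   (s0,y)→(s2,x,right)
state=s2 head=1 tape=x[y]zz___   (s2,y)→(s3,z,right)
state=s3 head=2 tape=xz[z]z___   (s3,z)→(s3,y,right)
state=s3 head=3 tape=xzy[z]___   (s3,z)→(s3,y,right)
state=s3 head=4 tape=xzyy[_]__   (s3,_)→(s0,x,left)
state=s0 head=3 tape=xzy[y]x__   (s0,y)→(s2,x,right)
state=s2 head=4 tape=xzyx[x]__   (s2,x)→(s1,_,right)
state=s1 head=5 tape=xzyx_[_]_   (s1,_)→(s1,y,left)
state=s1 head=4 tape=xzyx[_]y_   (s1,_)→(s1,y,left)
state=s1 head=3 tape=xzy[x]yy_   (s1,x)→(s3,x,right)
state=s3 head=4 tape=xzyx[y]y_   (s3,y)→(s1,z,right)
state=s1 head=5 tape=xzyxz[y]_   (s1,y)→(s1,z,left)
state=s1 head=4 tape=xzyx[z]z_   (s1,z)→(s0,x,right)
state=s0 head=5 tape=xzyxx[z]_   (s0,z)→(s0,z,right)
state=s0 head=6 tape=xzyxxz[_]
The non-blank tape span at halt is xzyxxz.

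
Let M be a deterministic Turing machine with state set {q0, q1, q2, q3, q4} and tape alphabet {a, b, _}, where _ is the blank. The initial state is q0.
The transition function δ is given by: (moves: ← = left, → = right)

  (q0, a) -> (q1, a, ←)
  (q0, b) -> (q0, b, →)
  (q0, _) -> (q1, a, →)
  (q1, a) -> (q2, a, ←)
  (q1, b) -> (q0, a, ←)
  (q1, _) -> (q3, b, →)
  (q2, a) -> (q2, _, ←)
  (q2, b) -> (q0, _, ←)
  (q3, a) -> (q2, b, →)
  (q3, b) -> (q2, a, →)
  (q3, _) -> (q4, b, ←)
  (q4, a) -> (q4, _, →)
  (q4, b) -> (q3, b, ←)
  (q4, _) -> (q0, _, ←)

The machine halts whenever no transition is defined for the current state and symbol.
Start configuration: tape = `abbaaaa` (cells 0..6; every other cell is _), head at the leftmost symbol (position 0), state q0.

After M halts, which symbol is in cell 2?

state=q0 head=0 tape=___[a]bbaaaa   (q0,a)→(q1,a,←)
state=q1 head=-1 tape=__[_]abbaaaa   (q1,_)→(q3,b,→)
state=q3 head=0 tape=__b[a]bbaaaa   (q3,a)→(q2,b,→)
state=q2 head=1 tape=__bb[b]baaaa   (q2,b)→(q0,_,←)
state=q0 head=0 tape=__b[b]_baaaa   (q0,b)→(q0,b,→)
state=q0 head=1 tape=__bb[_]baaaa   (q0,_)→(q1,a,→)
state=q1 head=2 tape=__bba[b]aaaa   (q1,b)→(q0,a,←)
state=q0 head=1 tape=__bb[a]aaaaa   (q0,a)→(q1,a,←)
state=q1 head=0 tape=__b[b]aaaaaa   (q1,b)→(q0,a,←)
state=q0 head=-1 tape=__[b]aaaaaaa   (q0,b)→(q0,b,→)
state=q0 head=0 tape=__b[a]aaaaaa   (q0,a)→(q1,a,←)
state=q1 head=-1 tape=__[b]aaaaaaa   (q1,b)→(q0,a,←)
state=q0 head=-2 tape=_[_]aaaaaaaa   (q0,_)→(q1,a,→)
state=q1 head=-1 tape=_a[a]aaaaaaa   (q1,a)→(q2,a,←)
state=q2 head=-2 tape=_[a]aaaaaaaa   (q2,a)→(q2,_,←)
state=q2 head=-3 tape=[_]_aaaaaaaa
Cell 2 holds a when M halts.

a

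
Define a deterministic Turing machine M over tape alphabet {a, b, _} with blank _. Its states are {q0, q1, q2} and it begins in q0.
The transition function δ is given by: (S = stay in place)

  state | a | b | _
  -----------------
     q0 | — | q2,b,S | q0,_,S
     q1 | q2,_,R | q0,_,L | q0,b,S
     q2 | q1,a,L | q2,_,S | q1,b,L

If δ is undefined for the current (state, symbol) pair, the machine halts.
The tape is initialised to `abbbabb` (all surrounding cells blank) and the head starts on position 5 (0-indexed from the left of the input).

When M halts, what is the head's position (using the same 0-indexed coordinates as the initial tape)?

0

q0 | abbba[b]b   read b → write b, move S, go to q2
q2 | abbba[b]b   read b → write _, move S, go to q2
q2 | abbba[_]b   read _ → write b, move L, go to q1
q1 | abbb[a]bb   read a → write _, move R, go to q2
q2 | abbb_[b]b   read b → write _, move S, go to q2
q2 | abbb_[_]b   read _ → write b, move L, go to q1
q1 | abbb[_]bb   read _ → write b, move S, go to q0
q0 | abbb[b]bb   read b → write b, move S, go to q2
q2 | abbb[b]bb   read b → write _, move S, go to q2
q2 | abbb[_]bb   read _ → write b, move L, go to q1
q1 | abb[b]bbb   read b → write _, move L, go to q0
q0 | ab[b]_bbb   read b → write b, move S, go to q2
q2 | ab[b]_bbb   read b → write _, move S, go to q2
q2 | ab[_]_bbb   read _ → write b, move L, go to q1
q1 | a[b]b_bbb   read b → write _, move L, go to q0
q0 | [a]_b_bbb
At halt the head is at cell 0.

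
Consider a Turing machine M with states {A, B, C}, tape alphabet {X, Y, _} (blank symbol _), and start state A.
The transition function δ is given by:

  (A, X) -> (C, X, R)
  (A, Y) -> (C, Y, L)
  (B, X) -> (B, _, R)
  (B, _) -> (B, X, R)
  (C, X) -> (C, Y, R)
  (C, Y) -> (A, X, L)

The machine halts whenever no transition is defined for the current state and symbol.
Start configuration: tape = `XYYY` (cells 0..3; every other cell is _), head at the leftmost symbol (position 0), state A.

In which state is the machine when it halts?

C

state=A head=0 tape=_[X]YYY   (A,X)→(C,X,R)
state=C head=1 tape=_X[Y]YY   (C,Y)→(A,X,L)
state=A head=0 tape=_[X]XYY   (A,X)→(C,X,R)
state=C head=1 tape=_X[X]YY   (C,X)→(C,Y,R)
state=C head=2 tape=_XY[Y]Y   (C,Y)→(A,X,L)
state=A head=1 tape=_X[Y]XY   (A,Y)→(C,Y,L)
state=C head=0 tape=_[X]YXY   (C,X)→(C,Y,R)
state=C head=1 tape=_Y[Y]XY   (C,Y)→(A,X,L)
state=A head=0 tape=_[Y]XXY   (A,Y)→(C,Y,L)
state=C head=-1 tape=[_]YXXY
No transition is defined for (C, _); M halts in state C.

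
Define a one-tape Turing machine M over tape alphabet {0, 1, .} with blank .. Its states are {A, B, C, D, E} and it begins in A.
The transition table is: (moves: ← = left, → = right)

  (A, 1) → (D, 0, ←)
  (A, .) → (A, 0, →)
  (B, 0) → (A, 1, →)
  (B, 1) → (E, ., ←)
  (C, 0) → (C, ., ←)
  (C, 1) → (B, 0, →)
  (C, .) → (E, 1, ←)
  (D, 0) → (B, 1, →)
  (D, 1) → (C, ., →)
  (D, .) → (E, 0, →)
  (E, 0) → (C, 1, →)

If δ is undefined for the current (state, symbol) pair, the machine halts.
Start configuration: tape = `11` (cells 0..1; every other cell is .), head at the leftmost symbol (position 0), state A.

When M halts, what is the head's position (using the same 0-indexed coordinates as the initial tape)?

state=A head=0 tape=.[1]1.   (A,1)→(D,0,←)
state=D head=-1 tape=[.]01.   (D,.)→(E,0,→)
state=E head=0 tape=0[0]1.   (E,0)→(C,1,→)
state=C head=1 tape=01[1].   (C,1)→(B,0,→)
state=B head=2 tape=010[.]
At halt the head is at cell 2.

2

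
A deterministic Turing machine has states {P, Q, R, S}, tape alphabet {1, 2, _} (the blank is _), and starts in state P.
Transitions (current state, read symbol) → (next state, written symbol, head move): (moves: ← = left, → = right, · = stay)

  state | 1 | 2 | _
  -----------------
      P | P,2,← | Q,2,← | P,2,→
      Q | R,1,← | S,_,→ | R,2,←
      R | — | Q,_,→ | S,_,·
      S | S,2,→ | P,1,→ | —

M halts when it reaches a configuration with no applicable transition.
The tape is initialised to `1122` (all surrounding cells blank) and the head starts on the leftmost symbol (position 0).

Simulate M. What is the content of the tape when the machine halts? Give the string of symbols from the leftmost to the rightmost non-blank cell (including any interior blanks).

P | _[1]122   read 1 → write 2, move ←, go to P
P | [_]2122   read _ → write 2, move →, go to P
P | 2[2]122   read 2 → write 2, move ←, go to Q
Q | [2]2122   read 2 → write _, move →, go to S
S | _[2]122   read 2 → write 1, move →, go to P
P | _1[1]22   read 1 → write 2, move ←, go to P
P | _[1]222   read 1 → write 2, move ←, go to P
P | [_]2222   read _ → write 2, move →, go to P
P | 2[2]222   read 2 → write 2, move ←, go to Q
Q | [2]2222   read 2 → write _, move →, go to S
S | _[2]222   read 2 → write 1, move →, go to P
P | _1[2]22   read 2 → write 2, move ←, go to Q
Q | _[1]222   read 1 → write 1, move ←, go to R
R | [_]1222   read _ → write _, move ·, go to S
S | [_]1222
The non-blank tape span at halt is 1222.

1222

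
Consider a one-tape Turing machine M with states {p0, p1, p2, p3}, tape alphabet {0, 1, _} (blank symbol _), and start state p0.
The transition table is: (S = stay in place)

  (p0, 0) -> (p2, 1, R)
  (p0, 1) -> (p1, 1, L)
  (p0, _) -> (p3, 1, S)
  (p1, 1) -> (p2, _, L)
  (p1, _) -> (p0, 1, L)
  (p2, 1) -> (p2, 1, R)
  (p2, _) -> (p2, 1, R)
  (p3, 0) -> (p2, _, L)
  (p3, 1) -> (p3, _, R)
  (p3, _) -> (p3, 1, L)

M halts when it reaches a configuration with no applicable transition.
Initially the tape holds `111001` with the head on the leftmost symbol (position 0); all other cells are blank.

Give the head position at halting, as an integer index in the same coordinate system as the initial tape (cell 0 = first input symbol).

p0 | __[1]11001   read 1 → write 1, move L, go to p1
p1 | _[_]111001   read _ → write 1, move L, go to p0
p0 | [_]1111001   read _ → write 1, move S, go to p3
p3 | [1]1111001   read 1 → write _, move R, go to p3
p3 | _[1]111001   read 1 → write _, move R, go to p3
p3 | __[1]11001   read 1 → write _, move R, go to p3
p3 | ___[1]1001   read 1 → write _, move R, go to p3
p3 | ____[1]001   read 1 → write _, move R, go to p3
p3 | _____[0]01   read 0 → write _, move L, go to p2
p2 | ____[_]_01   read _ → write 1, move R, go to p2
p2 | ____1[_]01   read _ → write 1, move R, go to p2
p2 | ____11[0]1
At halt the head is at cell 4.

4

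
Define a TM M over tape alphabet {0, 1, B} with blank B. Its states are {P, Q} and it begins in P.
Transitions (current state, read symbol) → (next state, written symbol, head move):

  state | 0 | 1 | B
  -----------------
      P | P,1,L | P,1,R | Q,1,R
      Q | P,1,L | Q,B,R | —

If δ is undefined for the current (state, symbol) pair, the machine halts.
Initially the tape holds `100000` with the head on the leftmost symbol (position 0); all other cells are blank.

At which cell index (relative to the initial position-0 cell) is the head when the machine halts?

P | [1]00000BB   read 1 → write 1, move R, go to P
P | 1[0]0000BB   read 0 → write 1, move L, go to P
P | [1]10000BB   read 1 → write 1, move R, go to P
P | 1[1]0000BB   read 1 → write 1, move R, go to P
P | 11[0]000BB   read 0 → write 1, move L, go to P
P | 1[1]1000BB   read 1 → write 1, move R, go to P
P | 11[1]000BB   read 1 → write 1, move R, go to P
P | 111[0]00BB   read 0 → write 1, move L, go to P
P | 11[1]100BB   read 1 → write 1, move R, go to P
P | 111[1]00BB   read 1 → write 1, move R, go to P
P | 1111[0]0BB   read 0 → write 1, move L, go to P
P | 111[1]10BB   read 1 → write 1, move R, go to P
P | 1111[1]0BB   read 1 → write 1, move R, go to P
P | 11111[0]BB   read 0 → write 1, move L, go to P
P | 1111[1]1BB   read 1 → write 1, move R, go to P
P | 11111[1]BB   read 1 → write 1, move R, go to P
P | 111111[B]B   read B → write 1, move R, go to Q
Q | 1111111[B]
At halt the head is at cell 7.

7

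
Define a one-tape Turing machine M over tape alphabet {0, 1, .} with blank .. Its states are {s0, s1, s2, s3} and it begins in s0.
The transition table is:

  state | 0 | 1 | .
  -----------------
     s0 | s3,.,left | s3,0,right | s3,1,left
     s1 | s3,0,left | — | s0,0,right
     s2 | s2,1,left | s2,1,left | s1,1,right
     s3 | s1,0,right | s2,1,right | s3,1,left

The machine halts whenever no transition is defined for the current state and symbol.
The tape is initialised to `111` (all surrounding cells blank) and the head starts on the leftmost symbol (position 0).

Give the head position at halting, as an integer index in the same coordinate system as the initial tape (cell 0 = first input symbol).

0

s0 | .[1]11   read 1 → write 0, move right, go to s3
s3 | .0[1]1   read 1 → write 1, move right, go to s2
s2 | .01[1]   read 1 → write 1, move left, go to s2
s2 | .0[1]1   read 1 → write 1, move left, go to s2
s2 | .[0]11   read 0 → write 1, move left, go to s2
s2 | [.]111   read . → write 1, move right, go to s1
s1 | 1[1]11
At halt the head is at cell 0.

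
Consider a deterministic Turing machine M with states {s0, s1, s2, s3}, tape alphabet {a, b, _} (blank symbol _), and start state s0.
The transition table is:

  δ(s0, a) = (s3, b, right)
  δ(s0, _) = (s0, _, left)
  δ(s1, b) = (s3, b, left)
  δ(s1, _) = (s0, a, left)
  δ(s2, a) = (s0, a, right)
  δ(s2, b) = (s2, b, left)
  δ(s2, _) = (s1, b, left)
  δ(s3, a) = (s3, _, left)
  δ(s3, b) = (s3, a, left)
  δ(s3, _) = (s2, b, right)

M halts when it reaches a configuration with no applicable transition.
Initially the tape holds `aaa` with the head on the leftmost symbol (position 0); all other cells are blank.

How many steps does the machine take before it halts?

35

s0 | ___[a]aa__   read a → write b, move right, go to s3
s3 | ___b[a]a__   read a → write _, move left, go to s3
s3 | ___[b]_a__   read b → write a, move left, go to s3
s3 | __[_]a_a__   read _ → write b, move right, go to s2
s2 | __b[a]_a__   read a → write a, move right, go to s0
s0 | __ba[_]a__   read _ → write _, move left, go to s0
s0 | __b[a]_a__   read a → write b, move right, go to s3
s3 | __bb[_]a__   read _ → write b, move right, go to s2
s2 | __bbb[a]__   read a → write a, move right, go to s0
s0 | __bbba[_]_   read _ → write _, move left, go to s0
s0 | __bbb[a]__   read a → write b, move right, go to s3
s3 | __bbbb[_]_   read _ → write b, move right, go to s2
s2 | __bbbbb[_]   read _ → write b, move left, go to s1
s1 | __bbbb[b]b   read b → write b, move left, go to s3
s3 | __bbb[b]bb   read b → write a, move left, go to s3
s3 | __bb[b]abb   read b → write a, move left, go to s3
s3 | __b[b]aabb   read b → write a, move left, go to s3
s3 | __[b]aaabb   read b → write a, move left, go to s3
s3 | _[_]aaaabb   read _ → write b, move right, go to s2
s2 | _b[a]aaabb   read a → write a, move right, go to s0
s0 | _ba[a]aabb   read a → write b, move right, go to s3
s3 | _bab[a]abb   read a → write _, move left, go to s3
s3 | _ba[b]_abb   read b → write a, move left, go to s3
s3 | _b[a]a_abb   read a → write _, move left, go to s3
s3 | _[b]_a_abb   read b → write a, move left, go to s3
s3 | [_]a_a_abb   read _ → write b, move right, go to s2
s2 | b[a]_a_abb   read a → write a, move right, go to s0
s0 | ba[_]a_abb   read _ → write _, move left, go to s0
s0 | b[a]_a_abb   read a → write b, move right, go to s3
s3 | bb[_]a_abb   read _ → write b, move right, go to s2
s2 | bbb[a]_abb   read a → write a, move right, go to s0
s0 | bbba[_]abb   read _ → write _, move left, go to s0
s0 | bbb[a]_abb   read a → write b, move right, go to s3
s3 | bbbb[_]abb   read _ → write b, move right, go to s2
s2 | bbbbb[a]bb   read a → write a, move right, go to s0
s0 | bbbbba[b]b
M halts after 35 transitions.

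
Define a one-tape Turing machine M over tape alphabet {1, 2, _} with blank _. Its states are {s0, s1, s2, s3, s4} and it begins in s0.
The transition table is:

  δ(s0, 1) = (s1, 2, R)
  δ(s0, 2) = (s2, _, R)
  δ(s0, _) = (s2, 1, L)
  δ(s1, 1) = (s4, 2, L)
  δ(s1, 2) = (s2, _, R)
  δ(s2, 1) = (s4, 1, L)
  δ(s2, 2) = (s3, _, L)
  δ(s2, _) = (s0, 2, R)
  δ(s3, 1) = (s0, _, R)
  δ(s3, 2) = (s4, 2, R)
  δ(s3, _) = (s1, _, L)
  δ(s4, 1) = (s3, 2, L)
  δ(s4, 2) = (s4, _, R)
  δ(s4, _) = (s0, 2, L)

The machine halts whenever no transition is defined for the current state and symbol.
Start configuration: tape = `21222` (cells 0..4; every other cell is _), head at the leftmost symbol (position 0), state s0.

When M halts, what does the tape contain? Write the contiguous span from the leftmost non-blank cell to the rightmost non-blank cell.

11222

state=s0 head=0 tape=___[2]1222   (s0,2)→(s2,_,R)
state=s2 head=1 tape=____[1]222   (s2,1)→(s4,1,L)
state=s4 head=0 tape=___[_]1222   (s4,_)→(s0,2,L)
state=s0 head=-1 tape=__[_]21222   (s0,_)→(s2,1,L)
state=s2 head=-2 tape=_[_]121222   (s2,_)→(s0,2,R)
state=s0 head=-1 tape=_2[1]21222   (s0,1)→(s1,2,R)
state=s1 head=0 tape=_22[2]1222   (s1,2)→(s2,_,R)
state=s2 head=1 tape=_22_[1]222   (s2,1)→(s4,1,L)
state=s4 head=0 tape=_22[_]1222   (s4,_)→(s0,2,L)
state=s0 head=-1 tape=_2[2]21222   (s0,2)→(s2,_,R)
state=s2 head=0 tape=_2_[2]1222   (s2,2)→(s3,_,L)
state=s3 head=-1 tape=_2[_]_1222   (s3,_)→(s1,_,L)
state=s1 head=-2 tape=_[2]__1222   (s1,2)→(s2,_,R)
state=s2 head=-1 tape=__[_]_1222   (s2,_)→(s0,2,R)
state=s0 head=0 tape=__2[_]1222   (s0,_)→(s2,1,L)
state=s2 head=-1 tape=__[2]11222   (s2,2)→(s3,_,L)
state=s3 head=-2 tape=_[_]_11222   (s3,_)→(s1,_,L)
state=s1 head=-3 tape=[_]__11222
The non-blank tape span at halt is 11222.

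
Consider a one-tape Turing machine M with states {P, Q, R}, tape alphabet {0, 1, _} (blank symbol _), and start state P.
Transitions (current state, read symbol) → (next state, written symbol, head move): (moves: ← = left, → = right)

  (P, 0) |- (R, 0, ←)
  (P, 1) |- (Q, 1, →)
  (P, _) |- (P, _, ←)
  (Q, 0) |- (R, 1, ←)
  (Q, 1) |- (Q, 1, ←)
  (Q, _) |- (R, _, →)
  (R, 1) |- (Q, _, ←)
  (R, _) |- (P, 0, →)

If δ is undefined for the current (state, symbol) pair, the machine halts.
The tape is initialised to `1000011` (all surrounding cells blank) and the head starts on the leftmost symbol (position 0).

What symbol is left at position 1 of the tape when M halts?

_

P | _[1]000011   read 1 → write 1, move →, go to Q
Q | _1[0]00011   read 0 → write 1, move ←, go to R
R | _[1]100011   read 1 → write _, move ←, go to Q
Q | [_]_100011   read _ → write _, move →, go to R
R | _[_]100011   read _ → write 0, move →, go to P
P | _0[1]00011   read 1 → write 1, move →, go to Q
Q | _01[0]0011   read 0 → write 1, move ←, go to R
R | _0[1]10011   read 1 → write _, move ←, go to Q
Q | _[0]_10011   read 0 → write 1, move ←, go to R
R | [_]1_10011   read _ → write 0, move →, go to P
P | 0[1]_10011   read 1 → write 1, move →, go to Q
Q | 01[_]10011   read _ → write _, move →, go to R
R | 01_[1]0011   read 1 → write _, move ←, go to Q
Q | 01[_]_0011   read _ → write _, move →, go to R
R | 01_[_]0011   read _ → write 0, move →, go to P
P | 01_0[0]011   read 0 → write 0, move ←, go to R
R | 01_[0]0011
Cell 1 holds _ when M halts.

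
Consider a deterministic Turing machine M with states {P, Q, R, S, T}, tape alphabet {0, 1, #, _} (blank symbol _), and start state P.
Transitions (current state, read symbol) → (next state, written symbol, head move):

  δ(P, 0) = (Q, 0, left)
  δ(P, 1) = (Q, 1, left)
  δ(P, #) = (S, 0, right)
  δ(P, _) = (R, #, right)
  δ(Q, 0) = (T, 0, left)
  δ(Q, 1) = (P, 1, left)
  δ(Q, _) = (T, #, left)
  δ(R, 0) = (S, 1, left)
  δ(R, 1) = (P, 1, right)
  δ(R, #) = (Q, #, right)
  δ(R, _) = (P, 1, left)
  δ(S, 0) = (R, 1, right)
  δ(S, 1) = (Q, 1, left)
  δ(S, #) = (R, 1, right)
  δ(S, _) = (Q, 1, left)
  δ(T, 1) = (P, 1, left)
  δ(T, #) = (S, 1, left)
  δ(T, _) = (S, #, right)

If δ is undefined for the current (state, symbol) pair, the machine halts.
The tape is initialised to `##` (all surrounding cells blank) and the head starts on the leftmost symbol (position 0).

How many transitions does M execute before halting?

P | _[#]#_   read # → write 0, move right, go to S
S | _0[#]_   read # → write 1, move right, go to R
R | _01[_]   read _ → write 1, move left, go to P
P | _0[1]1   read 1 → write 1, move left, go to Q
Q | _[0]11   read 0 → write 0, move left, go to T
T | [_]011   read _ → write #, move right, go to S
S | #[0]11   read 0 → write 1, move right, go to R
R | #1[1]1   read 1 → write 1, move right, go to P
P | #11[1]   read 1 → write 1, move left, go to Q
Q | #1[1]1   read 1 → write 1, move left, go to P
P | #[1]11   read 1 → write 1, move left, go to Q
Q | [#]111
M halts after 11 transitions.

11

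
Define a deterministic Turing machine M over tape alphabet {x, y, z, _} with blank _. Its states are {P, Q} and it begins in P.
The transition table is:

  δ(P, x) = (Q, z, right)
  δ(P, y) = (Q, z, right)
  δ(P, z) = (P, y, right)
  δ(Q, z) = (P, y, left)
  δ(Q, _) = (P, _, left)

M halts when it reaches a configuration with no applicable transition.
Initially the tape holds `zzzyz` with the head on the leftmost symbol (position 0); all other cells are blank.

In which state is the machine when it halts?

P

state=P head=0 tape=[z]zzyz_   (P,z)→(P,y,right)
state=P head=1 tape=y[z]zyz_   (P,z)→(P,y,right)
state=P head=2 tape=yy[z]yz_   (P,z)→(P,y,right)
state=P head=3 tape=yyy[y]z_   (P,y)→(Q,z,right)
state=Q head=4 tape=yyyz[z]_   (Q,z)→(P,y,left)
state=P head=3 tape=yyy[z]y_   (P,z)→(P,y,right)
state=P head=4 tape=yyyy[y]_   (P,y)→(Q,z,right)
state=Q head=5 tape=yyyyz[_]   (Q,_)→(P,_,left)
state=P head=4 tape=yyyy[z]_   (P,z)→(P,y,right)
state=P head=5 tape=yyyyy[_]
No transition is defined for (P, _); M halts in state P.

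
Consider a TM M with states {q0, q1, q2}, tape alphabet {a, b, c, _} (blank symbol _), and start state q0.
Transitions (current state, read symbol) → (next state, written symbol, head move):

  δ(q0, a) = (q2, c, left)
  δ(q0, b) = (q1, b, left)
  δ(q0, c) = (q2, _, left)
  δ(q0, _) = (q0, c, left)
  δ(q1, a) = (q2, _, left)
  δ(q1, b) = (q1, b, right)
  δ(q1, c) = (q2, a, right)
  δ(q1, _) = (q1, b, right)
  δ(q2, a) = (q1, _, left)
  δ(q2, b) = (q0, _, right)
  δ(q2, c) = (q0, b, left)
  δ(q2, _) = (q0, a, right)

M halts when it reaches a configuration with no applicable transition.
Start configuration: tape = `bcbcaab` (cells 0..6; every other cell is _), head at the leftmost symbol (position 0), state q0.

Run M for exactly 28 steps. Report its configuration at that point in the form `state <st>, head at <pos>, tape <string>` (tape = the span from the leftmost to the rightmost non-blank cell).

state q0, head at 0, tape a_ccbaab

state=q0 head=0 tape=_[b]cbcaab   (q0,b)→(q1,b,left)
state=q1 head=-1 tape=[_]bcbcaab   (q1,_)→(q1,b,right)
state=q1 head=0 tape=b[b]cbcaab   (q1,b)→(q1,b,right)
state=q1 head=1 tape=bb[c]bcaab   (q1,c)→(q2,a,right)
state=q2 head=2 tape=bba[b]caab   (q2,b)→(q0,_,right)
state=q0 head=3 tape=bba_[c]aab   (q0,c)→(q2,_,left)
state=q2 head=2 tape=bba[_]_aab   (q2,_)→(q0,a,right)
state=q0 head=3 tape=bbaa[_]aab   (q0,_)→(q0,c,left)
state=q0 head=2 tape=bba[a]caab   (q0,a)→(q2,c,left)
state=q2 head=1 tape=bb[a]ccaab   (q2,a)→(q1,_,left)
state=q1 head=0 tape=b[b]_ccaab   (q1,b)→(q1,b,right)
state=q1 head=1 tape=bb[_]ccaab   (q1,_)→(q1,b,right)
state=q1 head=2 tape=bbb[c]caab   (q1,c)→(q2,a,right)
state=q2 head=3 tape=bbba[c]aab   (q2,c)→(q0,b,left)
state=q0 head=2 tape=bbb[a]baab   (q0,a)→(q2,c,left)
state=q2 head=1 tape=bb[b]cbaab   (q2,b)→(q0,_,right)
state=q0 head=2 tape=bb_[c]baab   (q0,c)→(q2,_,left)
state=q2 head=1 tape=bb[_]_baab   (q2,_)→(q0,a,right)
state=q0 head=2 tape=bba[_]baab   (q0,_)→(q0,c,left)
state=q0 head=1 tape=bb[a]cbaab   (q0,a)→(q2,c,left)
state=q2 head=0 tape=b[b]ccbaab   (q2,b)→(q0,_,right)
state=q0 head=1 tape=b_[c]cbaab   (q0,c)→(q2,_,left)
state=q2 head=0 tape=b[_]_cbaab   (q2,_)→(q0,a,right)
state=q0 head=1 tape=ba[_]cbaab   (q0,_)→(q0,c,left)
state=q0 head=0 tape=b[a]ccbaab   (q0,a)→(q2,c,left)
state=q2 head=-1 tape=[b]cccbaab   (q2,b)→(q0,_,right)
state=q0 head=0 tape=_[c]ccbaab   (q0,c)→(q2,_,left)
state=q2 head=-1 tape=[_]_ccbaab   (q2,_)→(q0,a,right)
state=q0 head=0 tape=a[_]ccbaab
After 28 steps: state q0, head at 0, tape a_ccbaab.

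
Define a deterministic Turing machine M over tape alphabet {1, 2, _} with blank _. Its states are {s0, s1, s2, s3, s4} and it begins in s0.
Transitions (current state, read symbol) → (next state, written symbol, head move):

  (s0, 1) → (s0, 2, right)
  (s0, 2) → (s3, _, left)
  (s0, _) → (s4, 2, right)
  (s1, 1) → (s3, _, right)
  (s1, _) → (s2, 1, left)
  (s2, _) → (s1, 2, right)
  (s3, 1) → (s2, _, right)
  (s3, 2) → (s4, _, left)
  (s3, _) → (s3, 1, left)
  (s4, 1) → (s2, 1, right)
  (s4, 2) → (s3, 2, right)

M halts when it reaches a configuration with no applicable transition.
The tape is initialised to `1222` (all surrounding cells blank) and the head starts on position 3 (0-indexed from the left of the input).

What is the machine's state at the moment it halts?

s0 | 122[2]__   read 2 → write _, move left, go to s3
s3 | 12[2]___   read 2 → write _, move left, go to s4
s4 | 1[2]____   read 2 → write 2, move right, go to s3
s3 | 12[_]___   read _ → write 1, move left, go to s3
s3 | 1[2]1___   read 2 → write _, move left, go to s4
s4 | [1]_1___   read 1 → write 1, move right, go to s2
s2 | 1[_]1___   read _ → write 2, move right, go to s1
s1 | 12[1]___   read 1 → write _, move right, go to s3
s3 | 12_[_]__   read _ → write 1, move left, go to s3
s3 | 12[_]1__   read _ → write 1, move left, go to s3
s3 | 1[2]11__   read 2 → write _, move left, go to s4
s4 | [1]_11__   read 1 → write 1, move right, go to s2
s2 | 1[_]11__   read _ → write 2, move right, go to s1
s1 | 12[1]1__   read 1 → write _, move right, go to s3
s3 | 12_[1]__   read 1 → write _, move right, go to s2
s2 | 12__[_]_   read _ → write 2, move right, go to s1
s1 | 12__2[_]   read _ → write 1, move left, go to s2
s2 | 12__[2]1
No transition is defined for (s2, 2); M halts in state s2.

s2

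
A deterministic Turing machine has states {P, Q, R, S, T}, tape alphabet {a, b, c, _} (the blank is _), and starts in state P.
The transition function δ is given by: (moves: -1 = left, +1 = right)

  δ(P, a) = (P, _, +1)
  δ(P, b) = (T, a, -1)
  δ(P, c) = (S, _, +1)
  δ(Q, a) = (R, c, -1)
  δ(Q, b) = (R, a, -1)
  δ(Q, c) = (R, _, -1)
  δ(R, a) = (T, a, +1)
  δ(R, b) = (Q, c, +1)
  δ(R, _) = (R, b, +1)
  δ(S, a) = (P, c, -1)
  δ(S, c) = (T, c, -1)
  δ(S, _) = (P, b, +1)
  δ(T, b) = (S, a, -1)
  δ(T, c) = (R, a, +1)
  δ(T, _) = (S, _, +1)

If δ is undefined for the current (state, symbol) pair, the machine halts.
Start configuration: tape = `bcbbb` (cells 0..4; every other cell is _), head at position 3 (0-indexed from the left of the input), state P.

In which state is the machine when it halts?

P | _bcb[b]b   read b → write a, move -1, go to T
T | _bc[b]ab   read b → write a, move -1, go to S
S | _b[c]aab   read c → write c, move -1, go to T
T | _[b]caab   read b → write a, move -1, go to S
S | [_]acaab   read _ → write b, move +1, go to P
P | b[a]caab   read a → write _, move +1, go to P
P | b_[c]aab   read c → write _, move +1, go to S
S | b__[a]ab   read a → write c, move -1, go to P
P | b_[_]cab
No transition is defined for (P, _); M halts in state P.

P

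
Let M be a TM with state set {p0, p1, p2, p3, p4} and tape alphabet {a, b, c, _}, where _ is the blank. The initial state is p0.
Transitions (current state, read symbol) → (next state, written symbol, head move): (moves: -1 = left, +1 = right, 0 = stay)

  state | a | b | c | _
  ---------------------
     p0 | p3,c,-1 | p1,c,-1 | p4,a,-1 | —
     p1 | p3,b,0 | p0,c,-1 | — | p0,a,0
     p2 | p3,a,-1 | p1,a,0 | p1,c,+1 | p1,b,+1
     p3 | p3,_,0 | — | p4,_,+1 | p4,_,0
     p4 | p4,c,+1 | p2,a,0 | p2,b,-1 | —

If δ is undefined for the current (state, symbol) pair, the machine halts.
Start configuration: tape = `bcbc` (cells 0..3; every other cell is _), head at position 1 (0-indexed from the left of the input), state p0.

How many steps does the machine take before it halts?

p0 | _b[c]bc   read c → write a, move -1, go to p4
p4 | _[b]abc   read b → write a, move 0, go to p2
p2 | _[a]abc   read a → write a, move -1, go to p3
p3 | [_]aabc   read _ → write _, move 0, go to p4
p4 | [_]aabc
M halts after 4 transitions.

4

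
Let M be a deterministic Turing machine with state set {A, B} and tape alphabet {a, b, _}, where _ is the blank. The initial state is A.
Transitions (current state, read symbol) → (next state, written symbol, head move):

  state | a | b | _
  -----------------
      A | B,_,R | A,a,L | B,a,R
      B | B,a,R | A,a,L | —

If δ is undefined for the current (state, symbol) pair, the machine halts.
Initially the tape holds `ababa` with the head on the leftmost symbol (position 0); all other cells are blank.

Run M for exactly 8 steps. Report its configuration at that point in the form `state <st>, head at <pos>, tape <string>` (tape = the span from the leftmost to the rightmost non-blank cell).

state=A head=0 tape=[a]baba   (A,a)→(B,_,R)
state=B head=1 tape=_[b]aba   (B,b)→(A,a,L)
state=A head=0 tape=[_]aaba   (A,_)→(B,a,R)
state=B head=1 tape=a[a]aba   (B,a)→(B,a,R)
state=B head=2 tape=aa[a]ba   (B,a)→(B,a,R)
state=B head=3 tape=aaa[b]a   (B,b)→(A,a,L)
state=A head=2 tape=aa[a]aa   (A,a)→(B,_,R)
state=B head=3 tape=aa_[a]a   (B,a)→(B,a,R)
state=B head=4 tape=aa_a[a]
After 8 steps: state B, head at 4, tape aa_aa.

state B, head at 4, tape aa_aa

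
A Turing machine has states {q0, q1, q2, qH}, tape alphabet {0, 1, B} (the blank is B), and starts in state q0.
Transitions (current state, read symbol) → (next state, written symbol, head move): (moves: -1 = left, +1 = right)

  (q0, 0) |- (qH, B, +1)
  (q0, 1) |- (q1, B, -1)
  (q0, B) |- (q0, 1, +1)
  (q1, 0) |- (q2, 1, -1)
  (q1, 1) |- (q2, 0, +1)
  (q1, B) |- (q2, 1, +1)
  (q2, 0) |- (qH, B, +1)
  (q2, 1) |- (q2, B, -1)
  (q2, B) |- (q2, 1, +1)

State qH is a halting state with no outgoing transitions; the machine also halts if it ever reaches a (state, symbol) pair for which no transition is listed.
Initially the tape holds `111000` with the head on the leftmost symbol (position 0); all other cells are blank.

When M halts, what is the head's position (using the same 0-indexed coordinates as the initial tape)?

state=q0 head=0 tape=BBB[1]11000   (q0,1)→(q1,B,-1)
state=q1 head=-1 tape=BB[B]B11000   (q1,B)→(q2,1,+1)
state=q2 head=0 tape=BB1[B]11000   (q2,B)→(q2,1,+1)
state=q2 head=1 tape=BB11[1]1000   (q2,1)→(q2,B,-1)
state=q2 head=0 tape=BB1[1]B1000   (q2,1)→(q2,B,-1)
state=q2 head=-1 tape=BB[1]BB1000   (q2,1)→(q2,B,-1)
state=q2 head=-2 tape=B[B]BBB1000   (q2,B)→(q2,1,+1)
state=q2 head=-1 tape=B1[B]BB1000   (q2,B)→(q2,1,+1)
state=q2 head=0 tape=B11[B]B1000   (q2,B)→(q2,1,+1)
state=q2 head=1 tape=B111[B]1000   (q2,B)→(q2,1,+1)
state=q2 head=2 tape=B1111[1]000   (q2,1)→(q2,B,-1)
state=q2 head=1 tape=B111[1]B000   (q2,1)→(q2,B,-1)
state=q2 head=0 tape=B11[1]BB000   (q2,1)→(q2,B,-1)
state=q2 head=-1 tape=B1[1]BBB000   (q2,1)→(q2,B,-1)
state=q2 head=-2 tape=B[1]BBBB000   (q2,1)→(q2,B,-1)
state=q2 head=-3 tape=[B]BBBBB000   (q2,B)→(q2,1,+1)
state=q2 head=-2 tape=1[B]BBBB000   (q2,B)→(q2,1,+1)
state=q2 head=-1 tape=11[B]BBB000   (q2,B)→(q2,1,+1)
state=q2 head=0 tape=111[B]BB000   (q2,B)→(q2,1,+1)
state=q2 head=1 tape=1111[B]B000   (q2,B)→(q2,1,+1)
state=q2 head=2 tape=11111[B]000   (q2,B)→(q2,1,+1)
state=q2 head=3 tape=111111[0]00   (q2,0)→(qH,B,+1)
state=qH head=4 tape=111111B[0]0
At halt the head is at cell 4.

4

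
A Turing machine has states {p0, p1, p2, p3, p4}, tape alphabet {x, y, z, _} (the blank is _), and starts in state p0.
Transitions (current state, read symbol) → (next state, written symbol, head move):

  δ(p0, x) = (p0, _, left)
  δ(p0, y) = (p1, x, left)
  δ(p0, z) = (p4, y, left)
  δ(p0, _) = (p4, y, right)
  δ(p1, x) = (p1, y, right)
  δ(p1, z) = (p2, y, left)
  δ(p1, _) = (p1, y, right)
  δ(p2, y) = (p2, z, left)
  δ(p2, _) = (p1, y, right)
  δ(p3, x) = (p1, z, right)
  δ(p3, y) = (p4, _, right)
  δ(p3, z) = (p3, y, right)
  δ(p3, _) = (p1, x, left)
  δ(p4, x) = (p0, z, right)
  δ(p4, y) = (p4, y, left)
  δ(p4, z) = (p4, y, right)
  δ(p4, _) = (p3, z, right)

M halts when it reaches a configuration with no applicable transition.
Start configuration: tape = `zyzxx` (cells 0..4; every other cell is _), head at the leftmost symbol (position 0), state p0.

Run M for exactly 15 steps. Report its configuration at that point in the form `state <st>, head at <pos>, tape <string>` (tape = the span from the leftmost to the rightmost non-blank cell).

state=p0 head=0 tape=_[z]yzxx   (p0,z)→(p4,y,left)
state=p4 head=-1 tape=[_]yyzxx   (p4,_)→(p3,z,right)
state=p3 head=0 tape=z[y]yzxx   (p3,y)→(p4,_,right)
state=p4 head=1 tape=z_[y]zxx   (p4,y)→(p4,y,left)
state=p4 head=0 tape=z[_]yzxx   (p4,_)→(p3,z,right)
state=p3 head=1 tape=zz[y]zxx   (p3,y)→(p4,_,right)
state=p4 head=2 tape=zz_[z]xx   (p4,z)→(p4,y,right)
state=p4 head=3 tape=zz_y[x]x   (p4,x)→(p0,z,right)
state=p0 head=4 tape=zz_yz[x]   (p0,x)→(p0,_,left)
state=p0 head=3 tape=zz_y[z]_   (p0,z)→(p4,y,left)
state=p4 head=2 tape=zz_[y]y_   (p4,y)→(p4,y,left)
state=p4 head=1 tape=zz[_]yy_   (p4,_)→(p3,z,right)
state=p3 head=2 tape=zzz[y]y_   (p3,y)→(p4,_,right)
state=p4 head=3 tape=zzz_[y]_   (p4,y)→(p4,y,left)
state=p4 head=2 tape=zzz[_]y_   (p4,_)→(p3,z,right)
state=p3 head=3 tape=zzzz[y]_
After 15 steps: state p3, head at 3, tape zzzzy.

state p3, head at 3, tape zzzzy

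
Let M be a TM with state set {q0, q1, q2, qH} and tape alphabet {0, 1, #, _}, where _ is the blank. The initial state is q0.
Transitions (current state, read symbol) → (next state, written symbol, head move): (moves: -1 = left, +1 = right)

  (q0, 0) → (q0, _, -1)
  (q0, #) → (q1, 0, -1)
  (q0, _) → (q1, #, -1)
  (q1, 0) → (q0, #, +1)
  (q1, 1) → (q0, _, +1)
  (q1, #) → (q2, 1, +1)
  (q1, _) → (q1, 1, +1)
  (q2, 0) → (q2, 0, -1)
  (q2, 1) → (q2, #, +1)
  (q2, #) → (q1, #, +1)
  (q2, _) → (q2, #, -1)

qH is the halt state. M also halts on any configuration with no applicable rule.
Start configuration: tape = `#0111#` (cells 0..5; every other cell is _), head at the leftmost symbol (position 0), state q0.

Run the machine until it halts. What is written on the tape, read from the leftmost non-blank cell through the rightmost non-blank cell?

1##1_11#

state=q0 head=0 tape=__[#]0111#   (q0,#)→(q1,0,-1)
state=q1 head=-1 tape=_[_]00111#   (q1,_)→(q1,1,+1)
state=q1 head=0 tape=_1[0]0111#   (q1,0)→(q0,#,+1)
state=q0 head=1 tape=_1#[0]111#   (q0,0)→(q0,_,-1)
state=q0 head=0 tape=_1[#]_111#   (q0,#)→(q1,0,-1)
state=q1 head=-1 tape=_[1]0_111#   (q1,1)→(q0,_,+1)
state=q0 head=0 tape=__[0]_111#   (q0,0)→(q0,_,-1)
state=q0 head=-1 tape=_[_]__111#   (q0,_)→(q1,#,-1)
state=q1 head=-2 tape=[_]#__111#   (q1,_)→(q1,1,+1)
state=q1 head=-1 tape=1[#]__111#   (q1,#)→(q2,1,+1)
state=q2 head=0 tape=11[_]_111#   (q2,_)→(q2,#,-1)
state=q2 head=-1 tape=1[1]#_111#   (q2,1)→(q2,#,+1)
state=q2 head=0 tape=1#[#]_111#   (q2,#)→(q1,#,+1)
state=q1 head=1 tape=1##[_]111#   (q1,_)→(q1,1,+1)
state=q1 head=2 tape=1##1[1]11#   (q1,1)→(q0,_,+1)
state=q0 head=3 tape=1##1_[1]1#
The non-blank tape span at halt is 1##1_11#.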